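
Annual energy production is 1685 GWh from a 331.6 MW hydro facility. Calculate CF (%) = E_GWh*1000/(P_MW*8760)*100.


CF = 1685 * 1000 / (331.6 * 8760) * 100 = 58.0071 %


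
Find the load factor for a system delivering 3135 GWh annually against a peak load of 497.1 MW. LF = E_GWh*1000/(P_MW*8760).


LF = 3135 * 1000 / (497.1 * 8760) = 0.7199


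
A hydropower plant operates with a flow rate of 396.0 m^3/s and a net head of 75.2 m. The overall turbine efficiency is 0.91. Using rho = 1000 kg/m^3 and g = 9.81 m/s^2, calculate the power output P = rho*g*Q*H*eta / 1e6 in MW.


P = 1000 * 9.81 * 396.0 * 75.2 * 0.91 / 1e6 = 265.8419 MW


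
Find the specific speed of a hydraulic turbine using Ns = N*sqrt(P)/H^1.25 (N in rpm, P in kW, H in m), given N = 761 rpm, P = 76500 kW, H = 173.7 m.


Ns = 761 * 76500^0.5 / 173.7^1.25 = 333.7841


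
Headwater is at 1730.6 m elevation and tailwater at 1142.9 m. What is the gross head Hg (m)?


Hg = 1730.6 - 1142.9 = 587.7000 m


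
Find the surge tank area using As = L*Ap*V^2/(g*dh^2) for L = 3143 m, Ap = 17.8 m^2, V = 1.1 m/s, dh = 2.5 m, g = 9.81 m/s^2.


As = 3143 * 17.8 * 1.1^2 / (9.81 * 2.5^2) = 1104.0805 m^2


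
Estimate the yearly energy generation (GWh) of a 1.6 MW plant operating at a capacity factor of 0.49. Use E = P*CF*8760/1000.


E = 1.6 * 0.49 * 8760 / 1000 = 6.8678 GWh


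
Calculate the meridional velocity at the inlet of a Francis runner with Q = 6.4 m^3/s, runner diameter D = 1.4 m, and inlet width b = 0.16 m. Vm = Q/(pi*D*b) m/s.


Vm = 6.4 / (pi * 1.4 * 0.16) = 9.0946 m/s


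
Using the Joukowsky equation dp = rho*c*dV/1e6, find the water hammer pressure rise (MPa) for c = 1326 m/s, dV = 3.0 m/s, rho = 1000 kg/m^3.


dp = 1000 * 1326 * 3.0 / 1e6 = 3.9780 MPa


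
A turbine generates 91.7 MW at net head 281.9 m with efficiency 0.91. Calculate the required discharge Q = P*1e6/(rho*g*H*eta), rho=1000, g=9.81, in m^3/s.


Q = 91.7 * 1e6 / (1000 * 9.81 * 281.9 * 0.91) = 36.4388 m^3/s


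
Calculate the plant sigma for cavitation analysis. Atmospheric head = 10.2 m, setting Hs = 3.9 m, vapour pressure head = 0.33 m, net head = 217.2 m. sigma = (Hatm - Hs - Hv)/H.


sigma = (10.2 - 3.9 - 0.33) / 217.2 = 0.0275


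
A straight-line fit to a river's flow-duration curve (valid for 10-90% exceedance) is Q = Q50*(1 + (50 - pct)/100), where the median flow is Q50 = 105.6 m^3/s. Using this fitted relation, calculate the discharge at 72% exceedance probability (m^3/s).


Q = 105.6 * (1 + (50 - 72)/100) = 82.3680 m^3/s


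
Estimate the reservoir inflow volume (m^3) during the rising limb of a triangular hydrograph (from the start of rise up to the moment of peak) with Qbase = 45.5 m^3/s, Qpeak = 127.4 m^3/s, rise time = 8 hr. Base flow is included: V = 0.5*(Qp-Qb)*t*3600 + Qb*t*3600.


V = 0.5*(127.4 - 45.5)*8*3600 + 45.5*8*3600 = 2.4898e+06 m^3


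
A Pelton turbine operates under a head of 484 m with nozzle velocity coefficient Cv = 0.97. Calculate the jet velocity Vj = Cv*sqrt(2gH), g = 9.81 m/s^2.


Vj = 0.97 * sqrt(2*9.81*484) = 94.5244 m/s


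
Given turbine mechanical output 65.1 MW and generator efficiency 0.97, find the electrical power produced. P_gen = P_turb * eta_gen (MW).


P_gen = 65.1 * 0.97 = 63.1470 MW


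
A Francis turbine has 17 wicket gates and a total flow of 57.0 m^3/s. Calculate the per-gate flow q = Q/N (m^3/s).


q = 57.0 / 17 = 3.3529 m^3/s


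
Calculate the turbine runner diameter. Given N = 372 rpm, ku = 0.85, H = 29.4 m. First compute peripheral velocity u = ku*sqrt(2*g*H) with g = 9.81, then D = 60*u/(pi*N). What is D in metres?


u = 0.85 * sqrt(2*9.81*29.4) = 20.4147 m/s
D = 60 * 20.4147 / (pi * 372) = 1.0481 m


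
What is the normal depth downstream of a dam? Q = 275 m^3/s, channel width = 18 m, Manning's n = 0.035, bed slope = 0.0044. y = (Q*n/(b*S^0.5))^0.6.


y = (275 * 0.035 / (18 * 0.0044^0.5))^0.6 = 3.4982 m


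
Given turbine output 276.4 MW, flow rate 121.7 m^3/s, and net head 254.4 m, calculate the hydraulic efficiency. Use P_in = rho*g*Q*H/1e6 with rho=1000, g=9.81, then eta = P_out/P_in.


P_in = 1000 * 9.81 * 121.7 * 254.4 / 1e6 = 303.7223 MW
eta = 276.4 / 303.7223 = 0.9100


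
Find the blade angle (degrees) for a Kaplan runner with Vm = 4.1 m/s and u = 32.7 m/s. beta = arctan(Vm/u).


beta = arctan(4.1 / 32.7) = 7.1466 degrees


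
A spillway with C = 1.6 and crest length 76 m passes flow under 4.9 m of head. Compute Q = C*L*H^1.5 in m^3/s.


Q = 1.6 * 76 * 4.9^1.5 = 1318.9481 m^3/s


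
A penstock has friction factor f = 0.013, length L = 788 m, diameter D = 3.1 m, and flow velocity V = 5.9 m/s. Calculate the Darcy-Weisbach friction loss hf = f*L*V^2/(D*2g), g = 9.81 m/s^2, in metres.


hf = 0.013 * 788 * 5.9^2 / (3.1 * 2 * 9.81) = 5.8629 m


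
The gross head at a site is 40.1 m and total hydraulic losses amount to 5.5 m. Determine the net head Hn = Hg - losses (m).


Hn = 40.1 - 5.5 = 34.6000 m


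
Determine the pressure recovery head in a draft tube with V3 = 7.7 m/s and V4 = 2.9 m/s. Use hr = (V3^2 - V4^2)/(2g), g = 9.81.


hr = (7.7^2 - 2.9^2) / (2*9.81) = 2.5933 m


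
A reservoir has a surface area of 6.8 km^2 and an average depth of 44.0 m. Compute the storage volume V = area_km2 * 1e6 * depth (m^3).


V = 6.8 * 1e6 * 44.0 = 2.9920e+08 m^3


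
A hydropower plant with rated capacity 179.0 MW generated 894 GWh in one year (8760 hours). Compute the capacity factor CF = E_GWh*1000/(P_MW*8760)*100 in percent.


CF = 894 * 1000 / (179.0 * 8760) * 100 = 57.0139 %


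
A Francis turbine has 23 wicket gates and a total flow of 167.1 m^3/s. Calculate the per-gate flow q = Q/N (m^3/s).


q = 167.1 / 23 = 7.2652 m^3/s


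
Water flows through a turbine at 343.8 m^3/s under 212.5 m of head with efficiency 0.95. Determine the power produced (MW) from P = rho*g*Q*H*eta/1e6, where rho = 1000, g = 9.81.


P = 1000 * 9.81 * 343.8 * 212.5 * 0.95 / 1e6 = 680.8594 MW


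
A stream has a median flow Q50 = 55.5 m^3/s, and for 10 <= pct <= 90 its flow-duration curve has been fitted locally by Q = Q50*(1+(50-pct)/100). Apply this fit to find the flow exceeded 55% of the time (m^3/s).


Q = 55.5 * (1 + (50 - 55)/100) = 52.7250 m^3/s


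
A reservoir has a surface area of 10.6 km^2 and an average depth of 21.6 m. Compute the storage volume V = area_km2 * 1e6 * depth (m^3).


V = 10.6 * 1e6 * 21.6 = 2.2896e+08 m^3


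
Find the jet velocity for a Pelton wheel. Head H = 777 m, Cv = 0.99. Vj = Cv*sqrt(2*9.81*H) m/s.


Vj = 0.99 * sqrt(2*9.81*777) = 122.2349 m/s


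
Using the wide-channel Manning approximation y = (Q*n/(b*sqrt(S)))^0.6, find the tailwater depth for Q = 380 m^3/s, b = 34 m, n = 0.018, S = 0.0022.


y = (380 * 0.018 / (34 * 0.0022^0.5))^0.6 = 2.3956 m


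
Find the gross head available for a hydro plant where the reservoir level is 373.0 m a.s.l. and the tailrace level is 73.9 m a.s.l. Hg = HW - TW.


Hg = 373.0 - 73.9 = 299.1000 m


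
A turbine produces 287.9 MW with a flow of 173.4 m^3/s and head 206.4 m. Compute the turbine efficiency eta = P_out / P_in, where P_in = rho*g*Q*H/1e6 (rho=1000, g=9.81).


P_in = 1000 * 9.81 * 173.4 * 206.4 / 1e6 = 351.0975 MW
eta = 287.9 / 351.0975 = 0.8200


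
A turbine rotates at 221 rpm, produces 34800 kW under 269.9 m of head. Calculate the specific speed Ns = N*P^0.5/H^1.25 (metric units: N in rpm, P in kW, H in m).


Ns = 221 * 34800^0.5 / 269.9^1.25 = 37.6858


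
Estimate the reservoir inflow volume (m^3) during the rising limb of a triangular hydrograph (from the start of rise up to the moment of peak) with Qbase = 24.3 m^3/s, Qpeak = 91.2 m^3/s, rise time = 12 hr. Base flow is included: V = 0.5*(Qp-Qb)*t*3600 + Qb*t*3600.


V = 0.5*(91.2 - 24.3)*12*3600 + 24.3*12*3600 = 2.4948e+06 m^3


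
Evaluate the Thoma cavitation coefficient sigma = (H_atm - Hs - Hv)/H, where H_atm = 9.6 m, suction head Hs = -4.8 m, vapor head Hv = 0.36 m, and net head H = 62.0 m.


sigma = (9.6 - (-4.8) - 0.36) / 62.0 = 0.2265


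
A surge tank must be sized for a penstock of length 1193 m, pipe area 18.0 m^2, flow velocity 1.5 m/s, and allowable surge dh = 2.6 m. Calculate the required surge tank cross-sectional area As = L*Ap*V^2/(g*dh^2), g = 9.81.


As = 1193 * 18.0 * 1.5^2 / (9.81 * 2.6^2) = 728.5842 m^2


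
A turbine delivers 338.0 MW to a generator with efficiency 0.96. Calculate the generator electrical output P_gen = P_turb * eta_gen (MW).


P_gen = 338.0 * 0.96 = 324.4800 MW


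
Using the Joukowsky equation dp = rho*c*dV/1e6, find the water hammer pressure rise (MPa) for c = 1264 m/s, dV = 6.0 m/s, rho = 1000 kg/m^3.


dp = 1000 * 1264 * 6.0 / 1e6 = 7.5840 MPa


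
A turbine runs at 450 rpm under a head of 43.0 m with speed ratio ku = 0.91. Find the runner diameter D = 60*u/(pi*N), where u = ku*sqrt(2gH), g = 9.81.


u = 0.91 * sqrt(2*9.81*43.0) = 26.4317 m/s
D = 60 * 26.4317 / (pi * 450) = 1.1218 m


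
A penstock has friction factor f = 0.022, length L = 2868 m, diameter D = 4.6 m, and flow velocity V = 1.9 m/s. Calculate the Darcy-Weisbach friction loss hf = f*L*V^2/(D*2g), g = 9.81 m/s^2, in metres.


hf = 0.022 * 2868 * 1.9^2 / (4.6 * 2 * 9.81) = 2.5238 m


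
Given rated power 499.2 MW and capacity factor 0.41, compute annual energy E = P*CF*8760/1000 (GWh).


E = 499.2 * 0.41 * 8760 / 1000 = 1792.9267 GWh


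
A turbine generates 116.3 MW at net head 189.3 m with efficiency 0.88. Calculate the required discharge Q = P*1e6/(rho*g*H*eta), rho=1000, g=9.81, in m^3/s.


Q = 116.3 * 1e6 / (1000 * 9.81 * 189.3 * 0.88) = 71.1668 m^3/s


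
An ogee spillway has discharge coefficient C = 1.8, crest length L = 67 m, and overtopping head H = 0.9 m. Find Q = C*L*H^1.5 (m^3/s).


Q = 1.8 * 67 * 0.9^1.5 = 102.9701 m^3/s


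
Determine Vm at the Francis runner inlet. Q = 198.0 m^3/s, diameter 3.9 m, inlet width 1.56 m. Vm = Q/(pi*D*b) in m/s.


Vm = 198.0 / (pi * 3.9 * 1.56) = 10.3592 m/s


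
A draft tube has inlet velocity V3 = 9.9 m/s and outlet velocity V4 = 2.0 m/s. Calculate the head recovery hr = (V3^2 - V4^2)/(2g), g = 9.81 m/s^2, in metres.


hr = (9.9^2 - 2.0^2) / (2*9.81) = 4.7915 m


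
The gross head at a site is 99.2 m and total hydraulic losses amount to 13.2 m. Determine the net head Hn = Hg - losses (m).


Hn = 99.2 - 13.2 = 86.0000 m


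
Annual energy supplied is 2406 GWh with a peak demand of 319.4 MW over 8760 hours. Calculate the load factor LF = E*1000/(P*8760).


LF = 2406 * 1000 / (319.4 * 8760) = 0.8599


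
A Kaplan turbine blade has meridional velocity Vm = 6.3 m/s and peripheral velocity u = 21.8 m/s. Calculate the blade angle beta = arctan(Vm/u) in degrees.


beta = arctan(6.3 / 21.8) = 16.1188 degrees


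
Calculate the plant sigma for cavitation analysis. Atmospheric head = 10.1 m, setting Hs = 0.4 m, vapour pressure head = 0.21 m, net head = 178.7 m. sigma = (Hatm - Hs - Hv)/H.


sigma = (10.1 - 0.4 - 0.21) / 178.7 = 0.0531


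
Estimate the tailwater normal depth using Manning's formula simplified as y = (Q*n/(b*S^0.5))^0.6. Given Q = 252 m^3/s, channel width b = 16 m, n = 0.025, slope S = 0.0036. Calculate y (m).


y = (252 * 0.025 / (16 * 0.0036^0.5))^0.6 = 3.0920 m


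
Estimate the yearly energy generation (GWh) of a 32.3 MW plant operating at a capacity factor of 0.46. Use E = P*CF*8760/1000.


E = 32.3 * 0.46 * 8760 / 1000 = 130.1561 GWh


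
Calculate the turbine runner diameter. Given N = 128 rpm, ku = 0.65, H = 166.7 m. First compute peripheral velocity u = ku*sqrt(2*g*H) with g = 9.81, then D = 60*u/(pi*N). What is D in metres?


u = 0.65 * sqrt(2*9.81*166.7) = 37.1733 m/s
D = 60 * 37.1733 / (pi * 128) = 5.5465 m


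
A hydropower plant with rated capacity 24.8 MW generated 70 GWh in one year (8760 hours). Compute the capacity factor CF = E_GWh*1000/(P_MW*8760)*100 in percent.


CF = 70 * 1000 / (24.8 * 8760) * 100 = 32.2212 %


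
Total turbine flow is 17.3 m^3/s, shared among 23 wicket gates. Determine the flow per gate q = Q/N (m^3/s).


q = 17.3 / 23 = 0.7522 m^3/s


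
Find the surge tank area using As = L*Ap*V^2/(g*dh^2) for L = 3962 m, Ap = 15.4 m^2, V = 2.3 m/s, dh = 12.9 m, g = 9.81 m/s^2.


As = 3962 * 15.4 * 2.3^2 / (9.81 * 12.9^2) = 197.7163 m^2


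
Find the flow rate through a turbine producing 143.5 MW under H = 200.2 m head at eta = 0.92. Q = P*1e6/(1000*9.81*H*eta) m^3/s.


Q = 143.5 * 1e6 / (1000 * 9.81 * 200.2 * 0.92) = 79.4202 m^3/s


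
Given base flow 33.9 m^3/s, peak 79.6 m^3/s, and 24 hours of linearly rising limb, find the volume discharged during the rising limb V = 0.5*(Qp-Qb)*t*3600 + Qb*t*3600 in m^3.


V = 0.5*(79.6 - 33.9)*24*3600 + 33.9*24*3600 = 4.9032e+06 m^3


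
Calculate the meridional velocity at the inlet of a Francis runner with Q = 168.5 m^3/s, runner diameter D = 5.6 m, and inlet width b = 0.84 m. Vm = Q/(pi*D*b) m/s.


Vm = 168.5 / (pi * 5.6 * 0.84) = 11.4020 m/s


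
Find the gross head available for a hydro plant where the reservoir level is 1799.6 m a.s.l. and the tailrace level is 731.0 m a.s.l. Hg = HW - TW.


Hg = 1799.6 - 731.0 = 1068.6000 m


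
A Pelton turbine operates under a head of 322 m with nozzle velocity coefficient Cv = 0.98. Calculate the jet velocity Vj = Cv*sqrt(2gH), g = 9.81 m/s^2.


Vj = 0.98 * sqrt(2*9.81*322) = 77.8939 m/s


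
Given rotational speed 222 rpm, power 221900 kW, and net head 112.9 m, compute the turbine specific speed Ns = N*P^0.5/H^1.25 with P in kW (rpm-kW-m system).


Ns = 222 * 221900^0.5 / 112.9^1.25 = 284.1608


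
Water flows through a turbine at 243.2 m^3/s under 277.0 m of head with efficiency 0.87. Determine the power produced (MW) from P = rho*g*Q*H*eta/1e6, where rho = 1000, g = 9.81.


P = 1000 * 9.81 * 243.2 * 277.0 * 0.87 / 1e6 = 574.9520 MW


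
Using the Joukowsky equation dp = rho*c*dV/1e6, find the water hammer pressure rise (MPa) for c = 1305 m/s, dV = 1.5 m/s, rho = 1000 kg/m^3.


dp = 1000 * 1305 * 1.5 / 1e6 = 1.9575 MPa


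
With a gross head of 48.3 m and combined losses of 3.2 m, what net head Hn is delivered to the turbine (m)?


Hn = 48.3 - 3.2 = 45.1000 m


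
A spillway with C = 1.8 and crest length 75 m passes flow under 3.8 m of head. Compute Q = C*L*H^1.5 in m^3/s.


Q = 1.8 * 75 * 3.8^1.5 = 1000.0211 m^3/s


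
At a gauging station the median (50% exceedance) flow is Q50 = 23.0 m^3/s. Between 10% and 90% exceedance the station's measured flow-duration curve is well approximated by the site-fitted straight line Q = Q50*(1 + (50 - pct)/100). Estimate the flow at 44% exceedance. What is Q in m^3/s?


Q = 23.0 * (1 + (50 - 44)/100) = 24.3800 m^3/s


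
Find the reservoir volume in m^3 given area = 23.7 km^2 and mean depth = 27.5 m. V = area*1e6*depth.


V = 23.7 * 1e6 * 27.5 = 6.5175e+08 m^3


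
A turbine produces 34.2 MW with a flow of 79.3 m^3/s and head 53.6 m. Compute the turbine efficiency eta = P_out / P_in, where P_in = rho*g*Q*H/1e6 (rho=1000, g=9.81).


P_in = 1000 * 9.81 * 79.3 * 53.6 / 1e6 = 41.6972 MW
eta = 34.2 / 41.6972 = 0.8202


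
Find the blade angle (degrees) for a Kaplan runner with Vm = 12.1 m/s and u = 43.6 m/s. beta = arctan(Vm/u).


beta = arctan(12.1 / 43.6) = 15.5106 degrees


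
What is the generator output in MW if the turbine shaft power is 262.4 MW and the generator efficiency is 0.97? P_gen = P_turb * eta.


P_gen = 262.4 * 0.97 = 254.5280 MW


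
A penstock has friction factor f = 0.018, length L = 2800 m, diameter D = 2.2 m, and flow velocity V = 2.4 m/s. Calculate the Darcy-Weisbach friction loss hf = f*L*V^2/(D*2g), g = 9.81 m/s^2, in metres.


hf = 0.018 * 2800 * 2.4^2 / (2.2 * 2 * 9.81) = 6.7256 m


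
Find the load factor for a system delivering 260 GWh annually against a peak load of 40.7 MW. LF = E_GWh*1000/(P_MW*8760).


LF = 260 * 1000 / (40.7 * 8760) = 0.7292


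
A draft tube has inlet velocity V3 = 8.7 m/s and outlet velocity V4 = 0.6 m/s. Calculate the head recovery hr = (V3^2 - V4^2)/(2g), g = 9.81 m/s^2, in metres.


hr = (8.7^2 - 0.6^2) / (2*9.81) = 3.8394 m


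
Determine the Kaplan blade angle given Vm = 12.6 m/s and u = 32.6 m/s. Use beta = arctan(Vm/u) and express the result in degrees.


beta = arctan(12.6 / 32.6) = 21.1317 degrees


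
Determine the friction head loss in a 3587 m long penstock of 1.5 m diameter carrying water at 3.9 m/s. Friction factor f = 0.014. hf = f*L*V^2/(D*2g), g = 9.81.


hf = 0.014 * 3587 * 3.9^2 / (1.5 * 2 * 9.81) = 25.9536 m


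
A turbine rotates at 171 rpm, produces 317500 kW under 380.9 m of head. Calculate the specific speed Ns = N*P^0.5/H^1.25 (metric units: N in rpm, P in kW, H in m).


Ns = 171 * 317500^0.5 / 380.9^1.25 = 57.2604


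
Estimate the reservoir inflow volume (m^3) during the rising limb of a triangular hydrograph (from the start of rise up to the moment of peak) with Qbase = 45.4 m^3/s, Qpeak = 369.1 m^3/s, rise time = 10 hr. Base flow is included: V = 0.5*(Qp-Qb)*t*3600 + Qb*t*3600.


V = 0.5*(369.1 - 45.4)*10*3600 + 45.4*10*3600 = 7.4610e+06 m^3


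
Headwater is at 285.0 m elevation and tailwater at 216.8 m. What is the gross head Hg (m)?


Hg = 285.0 - 216.8 = 68.2000 m


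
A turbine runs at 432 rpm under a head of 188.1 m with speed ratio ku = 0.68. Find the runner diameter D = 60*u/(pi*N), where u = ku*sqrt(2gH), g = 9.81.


u = 0.68 * sqrt(2*9.81*188.1) = 41.3098 m/s
D = 60 * 41.3098 / (pi * 432) = 1.8263 m


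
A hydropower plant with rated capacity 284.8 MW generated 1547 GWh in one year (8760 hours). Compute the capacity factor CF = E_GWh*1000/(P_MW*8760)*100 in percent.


CF = 1547 * 1000 / (284.8 * 8760) * 100 = 62.0078 %


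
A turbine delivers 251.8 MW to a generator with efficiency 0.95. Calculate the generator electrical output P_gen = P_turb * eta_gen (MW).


P_gen = 251.8 * 0.95 = 239.2100 MW


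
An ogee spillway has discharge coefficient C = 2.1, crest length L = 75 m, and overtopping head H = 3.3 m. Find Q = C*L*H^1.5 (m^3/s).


Q = 2.1 * 75 * 3.3^1.5 = 944.1728 m^3/s


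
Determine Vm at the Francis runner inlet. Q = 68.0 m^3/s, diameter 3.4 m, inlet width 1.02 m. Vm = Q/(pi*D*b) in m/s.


Vm = 68.0 / (pi * 3.4 * 1.02) = 6.2414 m/s


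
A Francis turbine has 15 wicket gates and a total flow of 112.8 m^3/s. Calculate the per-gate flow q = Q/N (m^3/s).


q = 112.8 / 15 = 7.5200 m^3/s


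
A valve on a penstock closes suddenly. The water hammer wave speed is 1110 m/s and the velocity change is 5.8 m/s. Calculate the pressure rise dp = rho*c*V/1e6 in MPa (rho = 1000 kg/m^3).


dp = 1000 * 1110 * 5.8 / 1e6 = 6.4380 MPa


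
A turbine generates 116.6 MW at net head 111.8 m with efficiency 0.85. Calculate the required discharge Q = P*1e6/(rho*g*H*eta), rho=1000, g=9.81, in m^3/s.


Q = 116.6 * 1e6 / (1000 * 9.81 * 111.8 * 0.85) = 125.0745 m^3/s


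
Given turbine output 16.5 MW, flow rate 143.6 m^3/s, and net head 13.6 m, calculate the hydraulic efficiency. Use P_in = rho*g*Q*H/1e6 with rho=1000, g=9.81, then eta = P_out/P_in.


P_in = 1000 * 9.81 * 143.6 * 13.6 / 1e6 = 19.1585 MW
eta = 16.5 / 19.1585 = 0.8612


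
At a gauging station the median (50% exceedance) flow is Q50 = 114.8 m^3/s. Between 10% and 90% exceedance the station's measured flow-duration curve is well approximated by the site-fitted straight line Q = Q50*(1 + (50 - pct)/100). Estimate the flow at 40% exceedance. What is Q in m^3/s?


Q = 114.8 * (1 + (50 - 40)/100) = 126.2800 m^3/s


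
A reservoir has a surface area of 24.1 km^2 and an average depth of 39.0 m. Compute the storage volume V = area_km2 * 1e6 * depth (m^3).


V = 24.1 * 1e6 * 39.0 = 9.3990e+08 m^3


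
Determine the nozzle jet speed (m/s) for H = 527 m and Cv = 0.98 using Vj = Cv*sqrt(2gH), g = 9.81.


Vj = 0.98 * sqrt(2*9.81*527) = 99.6508 m/s


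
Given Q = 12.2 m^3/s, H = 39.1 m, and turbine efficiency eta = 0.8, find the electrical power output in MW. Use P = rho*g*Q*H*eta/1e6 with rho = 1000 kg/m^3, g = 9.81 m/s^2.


P = 1000 * 9.81 * 12.2 * 39.1 * 0.8 / 1e6 = 3.7437 MW


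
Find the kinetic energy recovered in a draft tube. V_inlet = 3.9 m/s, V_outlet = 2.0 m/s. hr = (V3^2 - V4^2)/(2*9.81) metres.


hr = (3.9^2 - 2.0^2) / (2*9.81) = 0.5714 m


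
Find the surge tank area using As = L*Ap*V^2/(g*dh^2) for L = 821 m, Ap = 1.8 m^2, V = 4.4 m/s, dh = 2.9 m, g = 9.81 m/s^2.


As = 821 * 1.8 * 4.4^2 / (9.81 * 2.9^2) = 346.7816 m^2


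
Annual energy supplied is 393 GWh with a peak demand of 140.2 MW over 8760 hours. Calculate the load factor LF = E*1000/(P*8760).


LF = 393 * 1000 / (140.2 * 8760) = 0.3200


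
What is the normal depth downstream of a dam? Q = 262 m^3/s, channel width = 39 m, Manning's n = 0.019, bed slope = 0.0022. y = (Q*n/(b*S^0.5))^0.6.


y = (262 * 0.019 / (39 * 0.0022^0.5))^0.6 = 1.8233 m


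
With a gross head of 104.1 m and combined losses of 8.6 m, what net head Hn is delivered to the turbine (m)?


Hn = 104.1 - 8.6 = 95.5000 m


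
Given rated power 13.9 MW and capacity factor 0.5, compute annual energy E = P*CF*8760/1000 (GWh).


E = 13.9 * 0.5 * 8760 / 1000 = 60.8820 GWh


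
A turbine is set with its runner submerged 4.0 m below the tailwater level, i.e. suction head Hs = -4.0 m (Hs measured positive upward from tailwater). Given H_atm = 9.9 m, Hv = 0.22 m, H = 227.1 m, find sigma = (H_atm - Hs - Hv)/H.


sigma = (9.9 - (-4.0) - 0.22) / 227.1 = 0.0602


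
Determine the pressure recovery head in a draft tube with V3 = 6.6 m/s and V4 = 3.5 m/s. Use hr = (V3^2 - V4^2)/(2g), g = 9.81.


hr = (6.6^2 - 3.5^2) / (2*9.81) = 1.5958 m


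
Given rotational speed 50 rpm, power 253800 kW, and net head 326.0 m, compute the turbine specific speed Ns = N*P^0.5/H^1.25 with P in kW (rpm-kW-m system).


Ns = 50 * 253800^0.5 / 326.0^1.25 = 18.1842


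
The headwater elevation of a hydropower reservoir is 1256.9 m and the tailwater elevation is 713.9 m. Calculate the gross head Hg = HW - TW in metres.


Hg = 1256.9 - 713.9 = 543.0000 m


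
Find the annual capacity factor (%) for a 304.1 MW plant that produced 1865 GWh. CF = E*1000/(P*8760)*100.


CF = 1865 * 1000 / (304.1 * 8760) * 100 = 70.0097 %


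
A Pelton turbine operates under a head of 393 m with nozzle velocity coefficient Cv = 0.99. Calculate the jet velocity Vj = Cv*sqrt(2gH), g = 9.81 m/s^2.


Vj = 0.99 * sqrt(2*9.81*393) = 86.9323 m/s


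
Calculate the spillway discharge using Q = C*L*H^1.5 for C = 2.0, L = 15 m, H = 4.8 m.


Q = 2.0 * 15 * 4.8^1.5 = 315.4882 m^3/s


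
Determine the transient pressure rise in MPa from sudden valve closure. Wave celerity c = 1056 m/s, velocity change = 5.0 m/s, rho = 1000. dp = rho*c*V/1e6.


dp = 1000 * 1056 * 5.0 / 1e6 = 5.2800 MPa


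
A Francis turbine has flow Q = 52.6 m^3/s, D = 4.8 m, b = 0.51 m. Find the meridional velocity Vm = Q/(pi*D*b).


Vm = 52.6 / (pi * 4.8 * 0.51) = 6.8395 m/s


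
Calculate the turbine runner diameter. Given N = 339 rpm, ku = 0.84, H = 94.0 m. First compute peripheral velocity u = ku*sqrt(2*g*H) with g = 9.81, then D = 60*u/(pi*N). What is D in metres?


u = 0.84 * sqrt(2*9.81*94.0) = 36.0739 m/s
D = 60 * 36.0739 / (pi * 339) = 2.0323 m


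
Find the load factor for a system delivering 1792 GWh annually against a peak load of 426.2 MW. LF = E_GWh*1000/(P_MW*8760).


LF = 1792 * 1000 / (426.2 * 8760) = 0.4800


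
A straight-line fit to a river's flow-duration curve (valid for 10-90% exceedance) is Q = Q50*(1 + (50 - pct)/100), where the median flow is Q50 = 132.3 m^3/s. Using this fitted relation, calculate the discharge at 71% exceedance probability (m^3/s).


Q = 132.3 * (1 + (50 - 71)/100) = 104.5170 m^3/s


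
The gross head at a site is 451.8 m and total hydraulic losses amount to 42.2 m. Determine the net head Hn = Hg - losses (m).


Hn = 451.8 - 42.2 = 409.6000 m


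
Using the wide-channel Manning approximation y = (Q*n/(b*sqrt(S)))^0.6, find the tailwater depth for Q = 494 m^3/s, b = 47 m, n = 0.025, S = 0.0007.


y = (494 * 0.025 / (47 * 0.0007^0.5))^0.6 = 3.9647 m


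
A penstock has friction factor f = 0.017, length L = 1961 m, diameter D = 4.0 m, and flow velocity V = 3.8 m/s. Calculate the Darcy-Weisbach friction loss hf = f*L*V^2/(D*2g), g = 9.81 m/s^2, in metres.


hf = 0.017 * 1961 * 3.8^2 / (4.0 * 2 * 9.81) = 6.1339 m


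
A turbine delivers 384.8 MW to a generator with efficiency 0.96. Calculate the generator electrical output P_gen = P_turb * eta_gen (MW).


P_gen = 384.8 * 0.96 = 369.4080 MW


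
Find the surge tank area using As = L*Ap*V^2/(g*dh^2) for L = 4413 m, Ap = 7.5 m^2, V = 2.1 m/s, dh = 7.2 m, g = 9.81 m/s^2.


As = 4413 * 7.5 * 2.1^2 / (9.81 * 7.2^2) = 287.0118 m^2


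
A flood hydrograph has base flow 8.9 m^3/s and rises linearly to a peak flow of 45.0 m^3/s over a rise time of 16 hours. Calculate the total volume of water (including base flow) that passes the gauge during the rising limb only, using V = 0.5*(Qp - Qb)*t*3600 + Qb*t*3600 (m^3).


V = 0.5*(45.0 - 8.9)*16*3600 + 8.9*16*3600 = 1.5523e+06 m^3


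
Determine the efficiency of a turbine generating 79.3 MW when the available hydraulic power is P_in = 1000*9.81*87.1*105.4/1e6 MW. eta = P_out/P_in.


P_in = 1000 * 9.81 * 87.1 * 105.4 / 1e6 = 90.0591 MW
eta = 79.3 / 90.0591 = 0.8805


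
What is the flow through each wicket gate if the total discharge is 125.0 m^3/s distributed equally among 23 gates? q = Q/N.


q = 125.0 / 23 = 5.4348 m^3/s


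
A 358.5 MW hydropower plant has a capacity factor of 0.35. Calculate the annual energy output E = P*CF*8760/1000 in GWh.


E = 358.5 * 0.35 * 8760 / 1000 = 1099.1610 GWh


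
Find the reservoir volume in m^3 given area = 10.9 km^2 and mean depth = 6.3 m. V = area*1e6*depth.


V = 10.9 * 1e6 * 6.3 = 6.8670e+07 m^3


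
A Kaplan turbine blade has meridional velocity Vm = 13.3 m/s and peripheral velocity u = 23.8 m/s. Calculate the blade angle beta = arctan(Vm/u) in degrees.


beta = arctan(13.3 / 23.8) = 29.1975 degrees


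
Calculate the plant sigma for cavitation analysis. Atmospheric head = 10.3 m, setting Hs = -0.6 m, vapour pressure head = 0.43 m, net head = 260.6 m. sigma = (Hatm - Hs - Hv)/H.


sigma = (10.3 - (-0.6) - 0.43) / 260.6 = 0.0402


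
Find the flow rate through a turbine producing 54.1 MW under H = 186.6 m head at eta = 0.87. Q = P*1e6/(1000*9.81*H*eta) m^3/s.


Q = 54.1 * 1e6 / (1000 * 9.81 * 186.6 * 0.87) = 33.9701 m^3/s


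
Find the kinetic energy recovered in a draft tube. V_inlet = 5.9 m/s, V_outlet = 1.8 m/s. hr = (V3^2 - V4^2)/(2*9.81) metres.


hr = (5.9^2 - 1.8^2) / (2*9.81) = 1.6091 m


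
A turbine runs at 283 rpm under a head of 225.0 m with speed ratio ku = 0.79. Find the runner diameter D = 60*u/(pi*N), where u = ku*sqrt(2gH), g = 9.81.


u = 0.79 * sqrt(2*9.81*225.0) = 52.4889 m/s
D = 60 * 52.4889 / (pi * 283) = 3.5423 m


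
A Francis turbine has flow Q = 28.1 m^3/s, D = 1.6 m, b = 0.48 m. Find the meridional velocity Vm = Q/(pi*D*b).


Vm = 28.1 / (pi * 1.6 * 0.48) = 11.6465 m/s


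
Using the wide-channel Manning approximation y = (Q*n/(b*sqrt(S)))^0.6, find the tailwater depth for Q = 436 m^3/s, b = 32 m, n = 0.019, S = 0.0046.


y = (436 * 0.019 / (32 * 0.0046^0.5))^0.6 = 2.2337 m


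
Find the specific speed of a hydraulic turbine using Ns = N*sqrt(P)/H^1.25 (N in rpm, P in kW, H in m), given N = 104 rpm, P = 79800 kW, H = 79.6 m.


Ns = 104 * 79800^0.5 / 79.6^1.25 = 123.5644


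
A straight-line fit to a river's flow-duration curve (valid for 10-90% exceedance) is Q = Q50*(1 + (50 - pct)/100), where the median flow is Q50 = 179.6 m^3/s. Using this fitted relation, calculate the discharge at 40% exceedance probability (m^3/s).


Q = 179.6 * (1 + (50 - 40)/100) = 197.5600 m^3/s


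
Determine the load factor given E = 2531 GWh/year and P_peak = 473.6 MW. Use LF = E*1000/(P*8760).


LF = 2531 * 1000 / (473.6 * 8760) = 0.6101


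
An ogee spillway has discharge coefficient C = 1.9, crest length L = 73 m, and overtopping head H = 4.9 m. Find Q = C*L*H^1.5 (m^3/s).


Q = 1.9 * 73 * 4.9^1.5 = 1504.4251 m^3/s


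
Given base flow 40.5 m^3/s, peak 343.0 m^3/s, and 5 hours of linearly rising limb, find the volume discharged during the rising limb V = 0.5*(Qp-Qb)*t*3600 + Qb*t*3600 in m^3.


V = 0.5*(343.0 - 40.5)*5*3600 + 40.5*5*3600 = 3.4515e+06 m^3


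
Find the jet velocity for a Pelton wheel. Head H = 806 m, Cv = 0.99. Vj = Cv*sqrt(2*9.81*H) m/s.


Vj = 0.99 * sqrt(2*9.81*806) = 124.4951 m/s


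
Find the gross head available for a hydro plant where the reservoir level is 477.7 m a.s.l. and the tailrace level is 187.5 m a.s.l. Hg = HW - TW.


Hg = 477.7 - 187.5 = 290.2000 m


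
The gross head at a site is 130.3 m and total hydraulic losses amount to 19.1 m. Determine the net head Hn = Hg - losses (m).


Hn = 130.3 - 19.1 = 111.2000 m


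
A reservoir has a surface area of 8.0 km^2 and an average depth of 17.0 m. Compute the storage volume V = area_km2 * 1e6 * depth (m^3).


V = 8.0 * 1e6 * 17.0 = 1.3600e+08 m^3


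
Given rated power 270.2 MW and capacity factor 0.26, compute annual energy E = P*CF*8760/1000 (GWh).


E = 270.2 * 0.26 * 8760 / 1000 = 615.4075 GWh


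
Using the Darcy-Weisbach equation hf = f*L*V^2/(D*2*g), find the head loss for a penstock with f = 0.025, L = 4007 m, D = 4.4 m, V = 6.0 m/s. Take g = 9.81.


hf = 0.025 * 4007 * 6.0^2 / (4.4 * 2 * 9.81) = 41.7744 m


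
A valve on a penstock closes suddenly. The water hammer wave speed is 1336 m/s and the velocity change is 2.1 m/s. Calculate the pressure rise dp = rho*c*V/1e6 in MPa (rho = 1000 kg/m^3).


dp = 1000 * 1336 * 2.1 / 1e6 = 2.8056 MPa


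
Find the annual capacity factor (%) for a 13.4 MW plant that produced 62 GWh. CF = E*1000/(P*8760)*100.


CF = 62 * 1000 / (13.4 * 8760) * 100 = 52.8181 %


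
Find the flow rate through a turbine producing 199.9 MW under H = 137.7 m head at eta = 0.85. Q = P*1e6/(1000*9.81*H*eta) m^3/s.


Q = 199.9 * 1e6 / (1000 * 9.81 * 137.7 * 0.85) = 174.0969 m^3/s


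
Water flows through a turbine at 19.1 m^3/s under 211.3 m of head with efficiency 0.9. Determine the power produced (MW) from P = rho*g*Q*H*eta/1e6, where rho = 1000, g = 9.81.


P = 1000 * 9.81 * 19.1 * 211.3 * 0.9 / 1e6 = 35.6323 MW


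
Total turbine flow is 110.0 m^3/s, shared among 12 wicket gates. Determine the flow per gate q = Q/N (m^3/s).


q = 110.0 / 12 = 9.1667 m^3/s


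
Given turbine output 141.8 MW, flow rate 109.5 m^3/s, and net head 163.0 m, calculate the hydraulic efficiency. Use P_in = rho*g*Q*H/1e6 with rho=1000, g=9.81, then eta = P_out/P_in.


P_in = 1000 * 9.81 * 109.5 * 163.0 / 1e6 = 175.0938 MW
eta = 141.8 / 175.0938 = 0.8099


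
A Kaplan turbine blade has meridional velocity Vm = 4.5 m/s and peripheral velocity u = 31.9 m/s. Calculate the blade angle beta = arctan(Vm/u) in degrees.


beta = arctan(4.5 / 31.9) = 8.0295 degrees


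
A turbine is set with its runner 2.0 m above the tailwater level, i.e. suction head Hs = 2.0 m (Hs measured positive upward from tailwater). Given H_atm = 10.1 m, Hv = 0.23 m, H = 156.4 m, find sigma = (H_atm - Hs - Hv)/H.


sigma = (10.1 - 2.0 - 0.23) / 156.4 = 0.0503


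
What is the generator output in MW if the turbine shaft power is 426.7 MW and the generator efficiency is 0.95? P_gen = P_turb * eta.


P_gen = 426.7 * 0.95 = 405.3650 MW


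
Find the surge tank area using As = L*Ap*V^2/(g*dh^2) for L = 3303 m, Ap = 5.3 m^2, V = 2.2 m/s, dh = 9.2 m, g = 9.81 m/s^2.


As = 3303 * 5.3 * 2.2^2 / (9.81 * 9.2^2) = 102.0435 m^2


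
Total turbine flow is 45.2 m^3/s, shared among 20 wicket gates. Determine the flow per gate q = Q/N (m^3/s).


q = 45.2 / 20 = 2.2600 m^3/s


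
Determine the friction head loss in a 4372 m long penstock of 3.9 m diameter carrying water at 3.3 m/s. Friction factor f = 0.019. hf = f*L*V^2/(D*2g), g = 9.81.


hf = 0.019 * 4372 * 3.3^2 / (3.9 * 2 * 9.81) = 11.8222 m


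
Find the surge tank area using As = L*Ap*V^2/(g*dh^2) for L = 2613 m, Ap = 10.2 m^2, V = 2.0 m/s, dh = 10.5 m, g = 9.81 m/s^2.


As = 2613 * 10.2 * 2.0^2 / (9.81 * 10.5^2) = 98.5716 m^2


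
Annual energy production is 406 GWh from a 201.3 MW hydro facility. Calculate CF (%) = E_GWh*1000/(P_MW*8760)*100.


CF = 406 * 1000 / (201.3 * 8760) * 100 = 23.0239 %


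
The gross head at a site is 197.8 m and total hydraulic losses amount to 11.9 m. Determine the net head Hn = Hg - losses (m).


Hn = 197.8 - 11.9 = 185.9000 m


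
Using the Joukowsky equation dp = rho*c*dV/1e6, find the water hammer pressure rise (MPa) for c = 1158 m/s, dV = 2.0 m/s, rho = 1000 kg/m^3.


dp = 1000 * 1158 * 2.0 / 1e6 = 2.3160 MPa


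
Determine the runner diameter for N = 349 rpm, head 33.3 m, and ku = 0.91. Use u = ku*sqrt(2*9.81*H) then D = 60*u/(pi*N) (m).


u = 0.91 * sqrt(2*9.81*33.3) = 23.2602 m/s
D = 60 * 23.2602 / (pi * 349) = 1.2729 m


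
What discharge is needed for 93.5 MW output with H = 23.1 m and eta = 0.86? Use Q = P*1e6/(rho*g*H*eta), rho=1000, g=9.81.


Q = 93.5 * 1e6 / (1000 * 9.81 * 23.1 * 0.86) = 479.7690 m^3/s


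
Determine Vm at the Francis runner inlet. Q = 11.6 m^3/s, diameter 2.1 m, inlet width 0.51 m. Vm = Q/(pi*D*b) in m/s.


Vm = 11.6 / (pi * 2.1 * 0.51) = 3.4476 m/s


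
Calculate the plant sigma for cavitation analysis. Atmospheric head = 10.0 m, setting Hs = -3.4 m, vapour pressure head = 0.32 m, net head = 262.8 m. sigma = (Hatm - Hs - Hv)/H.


sigma = (10.0 - (-3.4) - 0.32) / 262.8 = 0.0498


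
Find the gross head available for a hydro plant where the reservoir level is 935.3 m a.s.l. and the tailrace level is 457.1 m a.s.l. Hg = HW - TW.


Hg = 935.3 - 457.1 = 478.2000 m


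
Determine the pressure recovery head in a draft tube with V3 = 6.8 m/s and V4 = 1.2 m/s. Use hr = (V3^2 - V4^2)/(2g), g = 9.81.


hr = (6.8^2 - 1.2^2) / (2*9.81) = 2.2834 m


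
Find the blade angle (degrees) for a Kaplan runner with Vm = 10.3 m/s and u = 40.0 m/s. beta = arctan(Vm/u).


beta = arctan(10.3 / 40.0) = 14.4400 degrees


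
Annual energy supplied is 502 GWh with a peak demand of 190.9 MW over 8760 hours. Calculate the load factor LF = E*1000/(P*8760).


LF = 502 * 1000 / (190.9 * 8760) = 0.3002


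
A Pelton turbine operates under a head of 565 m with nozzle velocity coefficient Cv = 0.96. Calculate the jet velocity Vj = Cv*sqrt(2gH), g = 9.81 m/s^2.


Vj = 0.96 * sqrt(2*9.81*565) = 101.0753 m/s


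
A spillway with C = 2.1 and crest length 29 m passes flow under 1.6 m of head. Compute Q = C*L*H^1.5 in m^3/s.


Q = 2.1 * 29 * 1.6^1.5 = 123.2529 m^3/s


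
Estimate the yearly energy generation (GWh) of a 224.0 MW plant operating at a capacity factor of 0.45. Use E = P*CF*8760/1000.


E = 224.0 * 0.45 * 8760 / 1000 = 883.0080 GWh


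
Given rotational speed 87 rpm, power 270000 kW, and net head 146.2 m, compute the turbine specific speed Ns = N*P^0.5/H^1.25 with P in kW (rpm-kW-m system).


Ns = 87 * 270000^0.5 / 146.2^1.25 = 88.9236


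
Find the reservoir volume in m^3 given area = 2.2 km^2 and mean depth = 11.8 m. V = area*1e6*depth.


V = 2.2 * 1e6 * 11.8 = 2.5960e+07 m^3


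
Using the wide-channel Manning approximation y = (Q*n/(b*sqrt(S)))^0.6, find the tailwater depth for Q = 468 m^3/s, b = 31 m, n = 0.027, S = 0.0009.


y = (468 * 0.027 / (31 * 0.0009^0.5))^0.6 = 4.7849 m


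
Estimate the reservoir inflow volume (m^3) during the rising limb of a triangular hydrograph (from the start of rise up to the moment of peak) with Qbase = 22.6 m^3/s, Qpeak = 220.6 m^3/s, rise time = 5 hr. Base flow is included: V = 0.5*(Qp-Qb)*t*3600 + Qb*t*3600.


V = 0.5*(220.6 - 22.6)*5*3600 + 22.6*5*3600 = 2.1888e+06 m^3


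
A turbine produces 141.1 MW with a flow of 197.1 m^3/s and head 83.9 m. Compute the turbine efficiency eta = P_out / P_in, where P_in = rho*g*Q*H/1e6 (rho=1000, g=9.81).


P_in = 1000 * 9.81 * 197.1 * 83.9 / 1e6 = 162.2249 MW
eta = 141.1 / 162.2249 = 0.8698


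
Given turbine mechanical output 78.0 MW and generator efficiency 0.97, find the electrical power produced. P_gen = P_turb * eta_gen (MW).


P_gen = 78.0 * 0.97 = 75.6600 MW


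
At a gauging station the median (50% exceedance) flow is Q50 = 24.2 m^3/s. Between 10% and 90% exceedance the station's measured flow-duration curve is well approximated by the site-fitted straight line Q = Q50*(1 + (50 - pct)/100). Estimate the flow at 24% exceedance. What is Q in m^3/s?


Q = 24.2 * (1 + (50 - 24)/100) = 30.4920 m^3/s


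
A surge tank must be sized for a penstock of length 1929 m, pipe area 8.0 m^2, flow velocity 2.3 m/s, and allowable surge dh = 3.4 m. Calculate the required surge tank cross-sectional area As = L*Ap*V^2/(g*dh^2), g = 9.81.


As = 1929 * 8.0 * 2.3^2 / (9.81 * 3.4^2) = 719.8650 m^2


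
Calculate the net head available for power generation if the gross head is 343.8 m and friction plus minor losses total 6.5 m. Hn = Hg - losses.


Hn = 343.8 - 6.5 = 337.3000 m


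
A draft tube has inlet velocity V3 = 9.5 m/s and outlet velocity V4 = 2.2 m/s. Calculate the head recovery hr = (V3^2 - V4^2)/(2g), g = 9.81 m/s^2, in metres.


hr = (9.5^2 - 2.2^2) / (2*9.81) = 4.3532 m


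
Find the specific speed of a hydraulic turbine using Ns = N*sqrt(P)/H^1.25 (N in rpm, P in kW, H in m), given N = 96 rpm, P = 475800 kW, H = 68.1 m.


Ns = 96 * 475800^0.5 / 68.1^1.25 = 338.4929


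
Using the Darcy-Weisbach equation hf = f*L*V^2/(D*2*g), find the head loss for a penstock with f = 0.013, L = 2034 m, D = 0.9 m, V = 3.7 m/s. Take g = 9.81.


hf = 0.013 * 2034 * 3.7^2 / (0.9 * 2 * 9.81) = 20.5001 m


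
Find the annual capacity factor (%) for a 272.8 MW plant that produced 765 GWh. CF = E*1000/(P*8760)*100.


CF = 765 * 1000 / (272.8 * 8760) * 100 = 32.0120 %


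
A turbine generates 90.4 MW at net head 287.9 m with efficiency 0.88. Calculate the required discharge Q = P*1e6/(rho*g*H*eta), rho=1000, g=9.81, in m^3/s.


Q = 90.4 * 1e6 / (1000 * 9.81 * 287.9 * 0.88) = 36.3727 m^3/s


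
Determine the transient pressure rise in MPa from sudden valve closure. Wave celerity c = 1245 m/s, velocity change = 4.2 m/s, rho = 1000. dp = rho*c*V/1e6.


dp = 1000 * 1245 * 4.2 / 1e6 = 5.2290 MPa


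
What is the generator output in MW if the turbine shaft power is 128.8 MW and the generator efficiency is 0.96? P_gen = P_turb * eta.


P_gen = 128.8 * 0.96 = 123.6480 MW


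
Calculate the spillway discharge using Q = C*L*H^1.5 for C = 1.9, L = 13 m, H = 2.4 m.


Q = 1.9 * 13 * 2.4^1.5 = 91.8362 m^3/s


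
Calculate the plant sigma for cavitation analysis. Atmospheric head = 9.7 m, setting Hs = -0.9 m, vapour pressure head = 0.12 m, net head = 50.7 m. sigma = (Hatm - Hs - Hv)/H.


sigma = (9.7 - (-0.9) - 0.12) / 50.7 = 0.2067


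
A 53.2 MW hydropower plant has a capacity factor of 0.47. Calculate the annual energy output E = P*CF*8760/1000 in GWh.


E = 53.2 * 0.47 * 8760 / 1000 = 219.0350 GWh


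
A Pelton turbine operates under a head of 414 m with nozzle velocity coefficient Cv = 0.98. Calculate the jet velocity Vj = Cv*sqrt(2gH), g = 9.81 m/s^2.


Vj = 0.98 * sqrt(2*9.81*414) = 88.3234 m/s


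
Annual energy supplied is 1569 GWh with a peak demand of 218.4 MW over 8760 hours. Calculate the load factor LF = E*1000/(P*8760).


LF = 1569 * 1000 / (218.4 * 8760) = 0.8201
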